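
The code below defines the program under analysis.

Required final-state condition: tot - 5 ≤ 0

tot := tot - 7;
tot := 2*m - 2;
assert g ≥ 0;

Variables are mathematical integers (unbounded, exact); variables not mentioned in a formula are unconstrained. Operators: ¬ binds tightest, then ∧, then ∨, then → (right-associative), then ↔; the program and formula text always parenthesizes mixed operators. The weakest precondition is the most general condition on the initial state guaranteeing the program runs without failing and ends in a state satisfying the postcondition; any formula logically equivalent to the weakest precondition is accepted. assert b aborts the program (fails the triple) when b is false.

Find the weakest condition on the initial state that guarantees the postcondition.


Working backward. After the program, the postcondition tot - 5 ≤ 0 must hold; in canonical form it is tot ≤ 5.
Before assert g ≥ 0: g ≥ 0 ∧ tot ≤ 5
Before tot := 2*m - 2: g ≥ 0 ∧ 2*m ≤ 7
Before tot := tot - 7: g ≥ 0 ∧ 2*m ≤ 7
Answer: WP = g ≥ 0 ∧ 2*m ≤ 7


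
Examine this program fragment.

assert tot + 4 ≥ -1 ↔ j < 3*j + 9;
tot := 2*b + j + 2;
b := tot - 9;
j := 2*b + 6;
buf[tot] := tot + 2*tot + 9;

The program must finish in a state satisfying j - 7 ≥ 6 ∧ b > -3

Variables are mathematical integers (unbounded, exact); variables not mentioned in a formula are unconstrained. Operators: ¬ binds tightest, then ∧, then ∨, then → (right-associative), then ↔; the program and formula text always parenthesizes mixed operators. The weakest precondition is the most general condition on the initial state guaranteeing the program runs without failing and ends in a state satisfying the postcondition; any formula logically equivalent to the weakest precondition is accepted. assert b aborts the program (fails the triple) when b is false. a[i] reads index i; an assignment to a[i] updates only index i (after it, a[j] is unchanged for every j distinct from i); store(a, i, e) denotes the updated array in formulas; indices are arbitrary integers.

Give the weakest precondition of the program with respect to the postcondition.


Working backward. After the program, the postcondition j - 7 ≥ 6 ∧ b > -3 must hold; in canonical form it is j ≥ 13 ∧ b > -3.
Before buf[tot] := tot + 2*tot + 9: j ≥ 13 ∧ b > -3
Before j := 2*b + 6: 2*b ≥ 7 ∧ b > -3
Before b := tot - 9: 2*tot ≥ 25 ∧ tot > 6
Before tot := 2*b + j + 2: 4*b + 2*j ≥ 21 ∧ 2*b + j > 4
Before assert tot + 4 ≥ -1 ↔ j < 3*j + 9: (tot ≥ -5 ↔ 2*j > -9) ∧ 4*b + 2*j ≥ 21 ∧ 2*b + j > 4
Answer: WP = (tot ≥ -5 ↔ 2*j > -9) ∧ 4*b + 2*j ≥ 21 ∧ 2*b + j > 4


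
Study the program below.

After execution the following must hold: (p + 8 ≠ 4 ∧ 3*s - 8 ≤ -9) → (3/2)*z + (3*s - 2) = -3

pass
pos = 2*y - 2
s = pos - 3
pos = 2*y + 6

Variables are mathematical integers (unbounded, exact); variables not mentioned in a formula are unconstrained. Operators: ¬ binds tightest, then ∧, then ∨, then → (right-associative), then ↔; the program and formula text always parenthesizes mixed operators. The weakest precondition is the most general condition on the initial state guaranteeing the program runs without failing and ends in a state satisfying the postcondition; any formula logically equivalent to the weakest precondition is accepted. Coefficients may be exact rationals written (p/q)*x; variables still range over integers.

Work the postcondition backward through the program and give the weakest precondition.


Working backward. After the program, the postcondition (p + 8 ≠ 4 ∧ 3*s - 8 ≤ -9) → (3/2)*z + (3*s - 2) = -3 must hold; in canonical form it is (p ≠ -4 ∧ 3*s ≤ -1) → 3*s + (3/2)*z = -1.
Before pos := 2*y + 6: (p ≠ -4 ∧ 3*s ≤ -1) → 3*s + (3/2)*z = -1
Before s := pos - 3: (p ≠ -4 ∧ 3*pos ≤ 8) → 3*pos + (3/2)*z = 8
Before pos := 2*y - 2: (p ≠ -4 ∧ 6*y ≤ 14) → 6*y + (3/2)*z = 14
Before skip: (p ≠ -4 ∧ 6*y ≤ 14) → 6*y + (3/2)*z = 14
Answer: WP = (p ≠ -4 ∧ 6*y ≤ 14) → 6*y + (3/2)*z = 14


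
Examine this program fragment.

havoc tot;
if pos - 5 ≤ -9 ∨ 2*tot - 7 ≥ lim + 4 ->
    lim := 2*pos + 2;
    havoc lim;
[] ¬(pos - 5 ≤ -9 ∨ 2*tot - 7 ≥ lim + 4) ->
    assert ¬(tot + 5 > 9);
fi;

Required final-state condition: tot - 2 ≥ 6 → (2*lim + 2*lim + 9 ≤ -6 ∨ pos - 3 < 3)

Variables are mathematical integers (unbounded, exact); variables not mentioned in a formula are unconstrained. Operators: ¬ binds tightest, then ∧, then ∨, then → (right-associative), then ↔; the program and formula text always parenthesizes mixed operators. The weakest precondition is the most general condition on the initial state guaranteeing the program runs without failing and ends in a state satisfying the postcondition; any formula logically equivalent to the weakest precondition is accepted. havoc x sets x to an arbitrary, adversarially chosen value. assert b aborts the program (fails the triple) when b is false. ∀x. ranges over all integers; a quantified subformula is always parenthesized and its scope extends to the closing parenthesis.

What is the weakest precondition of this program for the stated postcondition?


Working backward. After the program, the postcondition tot - 2 ≥ 6 → (2*lim + 2*lim + 9 ≤ -6 ∨ pos - 3 < 3) must hold; in canonical form it is tot ≥ 8 → (4*lim ≤ -15 ∨ pos < 6).
Then branch requires ∀lim_1. (tot ≥ 8 → (4*lim_1 ≤ -15 ∨ pos < 6)); else branch requires (¬(tot > 4)) ∧ (tot ≥ 8 → (4*lim ≤ -15 ∨ pos < 6)).
Before the if: ((pos ≤ -4 ∨ 2*tot ≥ lim + 11) → (∀lim_1. (tot ≥ 8 → (4*lim_1 ≤ -15 ∨ pos < 6)))) ∧ ((¬(pos ≤ -4 ∨ 2*tot ≥ lim + 11)) → ((¬(tot > 4)) ∧ (tot ≥ 8 → (4*lim ≤ -15 ∨ pos < 6))))
Before havoc tot: ∀tot_1. (((pos ≤ -4 ∨ 2*tot_1 ≥ lim + 11) → (∀lim_1. (tot_1 ≥ 8 → (4*lim_1 ≤ -15 ∨ pos < 6)))) ∧ ((¬(pos ≤ -4 ∨ 2*tot_1 ≥ lim + 11)) → ((¬(tot_1 > 4)) ∧ (tot_1 ≥ 8 → (4*lim ≤ -15 ∨ pos < 6)))))
Answer: WP = ∀tot_1. (((pos ≤ -4 ∨ 2*tot_1 ≥ lim + 11) → (∀lim_1. (tot_1 ≥ 8 → (4*lim_1 ≤ -15 ∨ pos < 6)))) ∧ ((¬(pos ≤ -4 ∨ 2*tot_1 ≥ lim + 11)) → ((¬(tot_1 > 4)) ∧ (tot_1 ≥ 8 → (4*lim ≤ -15 ∨ pos < 6)))))


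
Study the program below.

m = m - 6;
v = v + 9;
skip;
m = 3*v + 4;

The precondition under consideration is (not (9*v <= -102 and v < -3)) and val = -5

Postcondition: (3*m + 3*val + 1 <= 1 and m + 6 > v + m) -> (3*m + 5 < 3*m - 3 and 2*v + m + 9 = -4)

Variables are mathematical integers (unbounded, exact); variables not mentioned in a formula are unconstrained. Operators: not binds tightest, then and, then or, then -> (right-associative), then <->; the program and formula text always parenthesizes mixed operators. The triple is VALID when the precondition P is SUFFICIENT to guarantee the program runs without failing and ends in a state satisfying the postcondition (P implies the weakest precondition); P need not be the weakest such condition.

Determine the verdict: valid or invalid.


Working backward. After the program, the postcondition (3*m + 3*val + 1 <= 1 and m + 6 > v + m) -> (3*m + 5 < 3*m - 3 and 2*v + m + 9 = -4) must hold; in canonical form it is not (3*m + 3*val <= 0 and v < 6).
Before m := 3*v + 4: not (9*v + 3*val <= -12 and v < 6)
Before skip: not (9*v + 3*val <= -12 and v < 6)
Before v := v + 9: not (9*v + 3*val <= -93 and v < -3)
Before m := m - 6: not (9*v + 3*val <= -93 and v < -3)
The weakest precondition is not (9*v + 3*val <= -93 and v < -3).
Check whether (not (9*v <= -102 and v < -3)) and val = -5 implies it.
Countermodel: at the initial state v = -11, val = -5, the precondition holds but the weakest precondition fails.
Answer: invalid


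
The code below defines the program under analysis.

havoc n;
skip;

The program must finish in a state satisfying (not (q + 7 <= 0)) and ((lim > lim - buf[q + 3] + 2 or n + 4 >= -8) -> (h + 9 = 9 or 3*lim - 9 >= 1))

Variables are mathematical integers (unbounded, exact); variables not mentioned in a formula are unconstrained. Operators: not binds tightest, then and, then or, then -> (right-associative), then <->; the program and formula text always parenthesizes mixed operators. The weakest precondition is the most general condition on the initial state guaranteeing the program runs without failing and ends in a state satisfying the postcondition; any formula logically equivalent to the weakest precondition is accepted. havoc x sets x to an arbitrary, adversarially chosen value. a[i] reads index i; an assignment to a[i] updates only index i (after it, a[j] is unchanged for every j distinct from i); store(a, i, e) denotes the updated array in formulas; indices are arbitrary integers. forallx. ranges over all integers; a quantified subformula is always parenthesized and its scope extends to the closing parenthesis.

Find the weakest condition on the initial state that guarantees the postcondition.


Working backward. After the program, the postcondition (not (q + 7 <= 0)) and ((lim > lim - buf[q + 3] + 2 or n + 4 >= -8) -> (h + 9 = 9 or 3*lim - 9 >= 1)) must hold; in canonical form it is (not (q <= -7)) and ((buf[q + 3] > 2 or n >= -12) -> (h = 0 or 3*lim >= 10)).
Before skip: (not (q <= -7)) and ((buf[q + 3] > 2 or n >= -12) -> (h = 0 or 3*lim >= 10))
Before havoc n: forall n_1. ((not (q <= -7)) and ((buf[q + 3] > 2 or n_1 >= -12) -> (h = 0 or 3*lim >= 10)))
Answer: WP = forall n_1. ((not (q <= -7)) and ((buf[q + 3] > 2 or n_1 >= -12) -> (h = 0 or 3*lim >= 10)))


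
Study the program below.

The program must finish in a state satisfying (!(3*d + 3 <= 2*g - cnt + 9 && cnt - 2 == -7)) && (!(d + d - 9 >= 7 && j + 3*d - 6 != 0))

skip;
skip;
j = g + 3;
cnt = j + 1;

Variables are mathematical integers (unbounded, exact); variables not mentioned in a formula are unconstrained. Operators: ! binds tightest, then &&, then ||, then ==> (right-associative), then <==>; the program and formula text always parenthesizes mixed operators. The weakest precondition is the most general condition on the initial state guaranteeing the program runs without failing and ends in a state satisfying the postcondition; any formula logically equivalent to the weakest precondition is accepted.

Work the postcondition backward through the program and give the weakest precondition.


Working backward. After the program, the postcondition (!(3*d + 3 <= 2*g - cnt + 9 && cnt - 2 == -7)) && (!(d + d - 9 >= 7 && j + 3*d - 6 != 0)) must hold; in canonical form it is (!(cnt + 3*d <= 2*g + 6 && cnt == -5)) && (!(2*d >= 16 && 3*d + j != 6)).
Before cnt := j + 1: (!(3*d + j <= 2*g + 5 && j == -6)) && (!(2*d >= 16 && 3*d + j != 6))
Before j := g + 3: (!(3*d <= g + 2 && g == -9)) && (!(2*d >= 16 && 3*d + g != 3))
Before skip: (!(3*d <= g + 2 && g == -9)) && (!(2*d >= 16 && 3*d + g != 3))
Before skip: (!(3*d <= g + 2 && g == -9)) && (!(2*d >= 16 && 3*d + g != 3))
Answer: WP = (!(3*d <= g + 2 && g == -9)) && (!(2*d >= 16 && 3*d + g != 3))


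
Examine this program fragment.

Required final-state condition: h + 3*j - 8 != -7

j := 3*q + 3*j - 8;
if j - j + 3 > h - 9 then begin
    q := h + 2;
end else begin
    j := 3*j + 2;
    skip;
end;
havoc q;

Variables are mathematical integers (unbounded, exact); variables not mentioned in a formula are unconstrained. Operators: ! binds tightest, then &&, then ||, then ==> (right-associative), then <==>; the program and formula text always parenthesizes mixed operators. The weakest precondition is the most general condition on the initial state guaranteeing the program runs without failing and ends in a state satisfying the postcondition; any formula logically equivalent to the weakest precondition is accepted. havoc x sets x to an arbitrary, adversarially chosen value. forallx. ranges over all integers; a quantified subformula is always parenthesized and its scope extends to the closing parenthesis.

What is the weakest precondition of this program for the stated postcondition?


Working backward. After the program, the postcondition h + 3*j - 8 != -7 must hold; in canonical form it is h + 3*j != 1.
Before havoc q: h + 3*j != 1
Then branch requires h + 3*j != 1; else branch requires h + 9*j != -5.
Before the if: (h < 12 ==> h + 3*j != 1) && ((!(h < 12)) ==> h + 9*j != -5)
Before j := 3*q + 3*j - 8: (h < 12 ==> h + 9*j + 9*q != 25) && ((!(h < 12)) ==> h + 27*j + 27*q != 67)
Answer: WP = (h < 12 ==> h + 9*j + 9*q != 25) && ((!(h < 12)) ==> h + 27*j + 27*q != 67)


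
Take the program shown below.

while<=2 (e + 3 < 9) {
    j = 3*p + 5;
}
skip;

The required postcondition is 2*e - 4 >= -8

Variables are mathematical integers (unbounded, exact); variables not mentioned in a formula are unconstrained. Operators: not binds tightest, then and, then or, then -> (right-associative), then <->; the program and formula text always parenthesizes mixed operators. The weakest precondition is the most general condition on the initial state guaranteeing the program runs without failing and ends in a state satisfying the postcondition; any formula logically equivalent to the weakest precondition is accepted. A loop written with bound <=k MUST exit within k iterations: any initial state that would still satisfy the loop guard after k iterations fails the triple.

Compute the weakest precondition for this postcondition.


Working backward. After the program, the postcondition 2*e - 4 >= -8 must hold; in canonical form it is 2*e >= -4.
Before skip: 2*e >= -4
Before the loop (bound <=2), unroll the exhaustion recursion (WP_0 = exit-now case; WP_j = one more guarded iteration, up to j = 2):
  WP_0: (not (e < 6)) and 2*e >= -4
  WP_1: (e < 6 -> ((not (e < 6)) and 2*e >= -4)) and ((not (e < 6)) -> 2*e >= -4)
  WP_2: (e < 6 -> ((e < 6 -> ((not (e < 6)) and 2*e >= -4)) and ((not (e < 6)) -> 2*e >= -4))) and ((not (e < 6)) -> 2*e >= -4)
So before the loop: (e < 6 -> ((e < 6 -> ((not (e < 6)) and 2*e >= -4)) and ((not (e < 6)) -> 2*e >= -4))) and ((not (e < 6)) -> 2*e >= -4)
Answer: WP = (e < 6 -> ((e < 6 -> ((not (e < 6)) and 2*e >= -4)) and ((not (e < 6)) -> 2*e >= -4))) and ((not (e < 6)) -> 2*e >= -4)


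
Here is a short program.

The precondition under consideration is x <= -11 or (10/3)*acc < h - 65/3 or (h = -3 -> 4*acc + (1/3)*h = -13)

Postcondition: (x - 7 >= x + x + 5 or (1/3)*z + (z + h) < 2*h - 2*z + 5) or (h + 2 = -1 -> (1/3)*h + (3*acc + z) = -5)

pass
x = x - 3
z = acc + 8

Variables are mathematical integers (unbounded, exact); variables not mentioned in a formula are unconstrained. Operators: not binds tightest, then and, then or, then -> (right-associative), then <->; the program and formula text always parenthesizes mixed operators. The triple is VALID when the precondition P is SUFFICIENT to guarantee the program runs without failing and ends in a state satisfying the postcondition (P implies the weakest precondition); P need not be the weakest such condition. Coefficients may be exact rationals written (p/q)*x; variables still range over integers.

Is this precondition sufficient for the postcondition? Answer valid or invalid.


Working backward. After the program, the postcondition (x - 7 >= x + x + 5 or (1/3)*z + (z + h) < 2*h - 2*z + 5) or (h + 2 = -1 -> (1/3)*h + (3*acc + z) = -5) must hold; in canonical form it is x <= -12 or (10/3)*z < h + 5 or (h = -3 -> 3*acc + (1/3)*h + z = -5).
Before z := acc + 8: x <= -12 or (10/3)*acc < h - 65/3 or (h = -3 -> 4*acc + (1/3)*h = -13)
Before x := x - 3: x <= -9 or (10/3)*acc < h - 65/3 or (h = -3 -> 4*acc + (1/3)*h = -13)
Before skip: x <= -9 or (10/3)*acc < h - 65/3 or (h = -3 -> 4*acc + (1/3)*h = -13)
The weakest precondition is x <= -9 or (10/3)*acc < h - 65/3 or (h = -3 -> 4*acc + (1/3)*h = -13).
Check whether x <= -11 or (10/3)*acc < h - 65/3 or (h = -3 -> 4*acc + (1/3)*h = -13) implies it.
Every state satisfying the precondition satisfies the weakest precondition: the implication holds.
Answer: valid


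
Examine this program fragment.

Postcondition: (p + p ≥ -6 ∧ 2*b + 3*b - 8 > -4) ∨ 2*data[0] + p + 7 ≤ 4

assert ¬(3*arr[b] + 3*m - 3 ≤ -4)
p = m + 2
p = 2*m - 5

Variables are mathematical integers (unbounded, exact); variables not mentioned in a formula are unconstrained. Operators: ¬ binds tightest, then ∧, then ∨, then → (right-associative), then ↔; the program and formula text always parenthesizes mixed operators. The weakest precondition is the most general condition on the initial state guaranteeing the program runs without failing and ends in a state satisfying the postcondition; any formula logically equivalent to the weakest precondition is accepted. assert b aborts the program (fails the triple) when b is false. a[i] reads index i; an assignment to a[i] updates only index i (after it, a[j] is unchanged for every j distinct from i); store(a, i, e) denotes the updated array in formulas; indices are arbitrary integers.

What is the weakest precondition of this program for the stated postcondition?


Working backward. After the program, the postcondition (p + p ≥ -6 ∧ 2*b + 3*b - 8 > -4) ∨ 2*data[0] + p + 7 ≤ 4 must hold; in canonical form it is (2*p ≥ -6 ∧ 5*b > 4) ∨ 2*data[0] + p ≤ -3.
Before p := 2*m - 5: (4*m ≥ 4 ∧ 5*b > 4) ∨ 2*data[0] + 2*m ≤ 2
Before p := m + 2: (4*m ≥ 4 ∧ 5*b > 4) ∨ 2*data[0] + 2*m ≤ 2
Before assert ¬(3*arr[b] + 3*m - 3 ≤ -4): (¬(3*arr[b] + 3*m ≤ -1)) ∧ ((4*m ≥ 4 ∧ 5*b > 4) ∨ 2*data[0] + 2*m ≤ 2)
Answer: WP = (¬(3*arr[b] + 3*m ≤ -1)) ∧ ((4*m ≥ 4 ∧ 5*b > 4) ∨ 2*data[0] + 2*m ≤ 2)


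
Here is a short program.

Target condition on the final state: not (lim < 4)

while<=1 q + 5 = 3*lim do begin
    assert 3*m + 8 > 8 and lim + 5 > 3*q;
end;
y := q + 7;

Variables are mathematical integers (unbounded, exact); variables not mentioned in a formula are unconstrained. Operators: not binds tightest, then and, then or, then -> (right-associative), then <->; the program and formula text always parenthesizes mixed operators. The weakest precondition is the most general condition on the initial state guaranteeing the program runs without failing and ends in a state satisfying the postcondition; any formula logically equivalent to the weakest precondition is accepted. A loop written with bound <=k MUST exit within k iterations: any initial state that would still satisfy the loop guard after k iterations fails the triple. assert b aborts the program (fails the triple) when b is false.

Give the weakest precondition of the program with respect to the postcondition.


Working backward. After the program, not (lim < 4) must hold.
Before y := q + 7: not (lim < 4)
Before the loop (bound <=1), unroll the exhaustion recursion (WP_0 = exit-now case; WP_j = one more guarded iteration, up to j = 1):
  WP_0: (not (q = 3*lim - 5)) and (not (lim < 4))
  WP_1: (q = 3*lim - 5 -> (3*m > 0 and lim > 3*q - 5 and (not (q = 3*lim - 5)) and (not (lim < 4)))) and ((not (q = 3*lim - 5)) -> (not (lim < 4)))
So before the loop: (q = 3*lim - 5 -> (3*m > 0 and lim > 3*q - 5 and (not (q = 3*lim - 5)) and (not (lim < 4)))) and ((not (q = 3*lim - 5)) -> (not (lim < 4)))
Answer: WP = (q = 3*lim - 5 -> (3*m > 0 and lim > 3*q - 5 and (not (q = 3*lim - 5)) and (not (lim < 4)))) and ((not (q = 3*lim - 5)) -> (not (lim < 4)))


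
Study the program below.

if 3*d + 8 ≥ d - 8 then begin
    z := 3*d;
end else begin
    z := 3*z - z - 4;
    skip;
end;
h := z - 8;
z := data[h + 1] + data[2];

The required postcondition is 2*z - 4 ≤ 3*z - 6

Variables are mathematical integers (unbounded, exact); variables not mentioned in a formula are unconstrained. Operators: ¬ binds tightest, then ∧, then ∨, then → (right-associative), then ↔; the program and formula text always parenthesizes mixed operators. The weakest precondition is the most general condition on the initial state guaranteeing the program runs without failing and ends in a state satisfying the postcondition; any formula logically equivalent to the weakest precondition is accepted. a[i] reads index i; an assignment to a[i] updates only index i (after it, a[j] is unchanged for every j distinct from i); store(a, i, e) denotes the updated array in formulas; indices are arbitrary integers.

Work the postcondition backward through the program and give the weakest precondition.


Working backward. After the program, the postcondition 2*z - 4 ≤ 3*z - 6 must hold; in canonical form it is z ≥ 2.
Before z := data[h + 1] + data[2]: data[h + 1] + data[2] ≥ 2
Before h := z - 8: data[2] + data[z - 7] ≥ 2
Then branch requires data[2] + data[3*d - 7] ≥ 2; else branch requires data[2] + data[2*z - 11] ≥ 2.
Before the if: (2*d ≥ -16 → data[2] + data[3*d - 7] ≥ 2) ∧ ((¬(2*d ≥ -16)) → data[2] + data[2*z - 11] ≥ 2)
Answer: WP = (2*d ≥ -16 → data[2] + data[3*d - 7] ≥ 2) ∧ ((¬(2*d ≥ -16)) → data[2] + data[2*z - 11] ≥ 2)


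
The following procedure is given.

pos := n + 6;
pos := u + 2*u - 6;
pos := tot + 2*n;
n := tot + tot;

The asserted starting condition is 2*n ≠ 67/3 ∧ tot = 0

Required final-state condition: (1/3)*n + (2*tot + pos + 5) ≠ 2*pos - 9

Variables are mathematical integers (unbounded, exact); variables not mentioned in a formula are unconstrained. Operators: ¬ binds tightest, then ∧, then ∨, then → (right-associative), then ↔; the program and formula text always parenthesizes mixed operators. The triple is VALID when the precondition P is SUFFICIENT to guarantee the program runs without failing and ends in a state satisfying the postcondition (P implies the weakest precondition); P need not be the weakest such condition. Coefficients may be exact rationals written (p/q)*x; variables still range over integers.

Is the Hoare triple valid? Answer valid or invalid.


Working backward. After the program, the postcondition (1/3)*n + (2*tot + pos + 5) ≠ 2*pos - 9 must hold; in canonical form it is (1/3)*n + 2*tot ≠ pos - 14.
Before n := tot + tot: (8/3)*tot ≠ pos - 14
Before pos := tot + 2*n: (5/3)*tot ≠ 2*n - 14
Before pos := u + 2*u - 6: (5/3)*tot ≠ 2*n - 14
Before pos := n + 6: (5/3)*tot ≠ 2*n - 14
The weakest precondition is (5/3)*tot ≠ 2*n - 14.
Check whether 2*n ≠ 67/3 ∧ tot = 0 implies it.
Countermodel: at the initial state n = 7, tot = 0, the precondition holds but the weakest precondition fails.
Answer: invalid


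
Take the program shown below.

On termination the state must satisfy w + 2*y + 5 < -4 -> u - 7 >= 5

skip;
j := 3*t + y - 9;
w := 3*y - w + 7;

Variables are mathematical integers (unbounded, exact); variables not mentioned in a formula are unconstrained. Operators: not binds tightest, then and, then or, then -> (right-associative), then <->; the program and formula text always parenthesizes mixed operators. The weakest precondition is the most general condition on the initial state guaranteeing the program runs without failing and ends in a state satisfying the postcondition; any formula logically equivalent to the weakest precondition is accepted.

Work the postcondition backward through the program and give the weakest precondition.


Working backward. After the program, the postcondition w + 2*y + 5 < -4 -> u - 7 >= 5 must hold; in canonical form it is w + 2*y < -9 -> u >= 12.
Before w := 3*y - w + 7: 5*y < w - 16 -> u >= 12
Before j := 3*t + y - 9: 5*y < w - 16 -> u >= 12
Before skip: 5*y < w - 16 -> u >= 12
Answer: WP = 5*y < w - 16 -> u >= 12


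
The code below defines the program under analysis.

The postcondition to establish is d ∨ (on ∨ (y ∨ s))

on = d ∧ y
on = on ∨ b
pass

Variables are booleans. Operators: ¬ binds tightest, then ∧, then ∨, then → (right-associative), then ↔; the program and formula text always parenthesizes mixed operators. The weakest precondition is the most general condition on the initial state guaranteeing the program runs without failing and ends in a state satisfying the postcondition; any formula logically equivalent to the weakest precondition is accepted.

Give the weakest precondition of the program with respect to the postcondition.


Working backward. After the program, the postcondition d ∨ (on ∨ (y ∨ s)) must hold; in canonical form it is d ∨ on ∨ y ∨ s.
Before skip: d ∨ on ∨ y ∨ s
Before on := on ∨ b: d ∨ on ∨ b ∨ y ∨ s
Before on := d ∧ y: d ∨ (d ∧ y) ∨ b ∨ y ∨ s
Answer: WP = d ∨ (d ∧ y) ∨ b ∨ y ∨ s


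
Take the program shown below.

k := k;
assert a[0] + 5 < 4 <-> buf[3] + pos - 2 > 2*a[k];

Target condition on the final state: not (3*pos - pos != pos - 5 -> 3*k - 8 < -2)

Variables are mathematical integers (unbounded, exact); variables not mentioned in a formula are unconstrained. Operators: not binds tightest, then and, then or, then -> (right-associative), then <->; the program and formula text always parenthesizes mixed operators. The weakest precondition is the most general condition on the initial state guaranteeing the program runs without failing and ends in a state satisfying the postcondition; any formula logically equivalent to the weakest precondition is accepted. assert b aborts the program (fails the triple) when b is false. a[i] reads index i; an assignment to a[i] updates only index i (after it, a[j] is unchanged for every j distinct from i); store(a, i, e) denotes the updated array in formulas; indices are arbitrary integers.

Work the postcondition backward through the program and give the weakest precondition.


Working backward. After the program, the postcondition not (3*pos - pos != pos - 5 -> 3*k - 8 < -2) must hold; in canonical form it is not (pos != -5 -> 3*k < 6).
Before assert a[0] + 5 < 4 <-> buf[3] + pos - 2 > 2*a[k]: (a[0] < -1 <-> buf[3] + pos > 2*a[k] + 2) and (not (pos != -5 -> 3*k < 6))
Before k := k: (a[0] < -1 <-> buf[3] + pos > 2*a[k] + 2) and (not (pos != -5 -> 3*k < 6))
Answer: WP = (a[0] < -1 <-> buf[3] + pos > 2*a[k] + 2) and (not (pos != -5 -> 3*k < 6))


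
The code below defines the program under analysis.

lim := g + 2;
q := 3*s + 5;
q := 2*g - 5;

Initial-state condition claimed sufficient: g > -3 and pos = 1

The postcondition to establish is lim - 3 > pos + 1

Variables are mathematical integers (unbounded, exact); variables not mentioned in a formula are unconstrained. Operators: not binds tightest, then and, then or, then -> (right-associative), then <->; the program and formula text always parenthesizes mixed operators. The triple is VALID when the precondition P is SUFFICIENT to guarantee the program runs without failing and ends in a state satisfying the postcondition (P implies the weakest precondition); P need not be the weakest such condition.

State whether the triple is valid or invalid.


Working backward. After the program, the postcondition lim - 3 > pos + 1 must hold; in canonical form it is lim > pos + 4.
Before q := 2*g - 5: lim > pos + 4
Before q := 3*s + 5: lim > pos + 4
Before lim := g + 2: g > pos + 2
The weakest precondition is g > pos + 2.
Check whether g > -3 and pos = 1 implies it.
Countermodel: at the initial state g = -2, pos = 1, the precondition holds but the weakest precondition fails.
Answer: invalid


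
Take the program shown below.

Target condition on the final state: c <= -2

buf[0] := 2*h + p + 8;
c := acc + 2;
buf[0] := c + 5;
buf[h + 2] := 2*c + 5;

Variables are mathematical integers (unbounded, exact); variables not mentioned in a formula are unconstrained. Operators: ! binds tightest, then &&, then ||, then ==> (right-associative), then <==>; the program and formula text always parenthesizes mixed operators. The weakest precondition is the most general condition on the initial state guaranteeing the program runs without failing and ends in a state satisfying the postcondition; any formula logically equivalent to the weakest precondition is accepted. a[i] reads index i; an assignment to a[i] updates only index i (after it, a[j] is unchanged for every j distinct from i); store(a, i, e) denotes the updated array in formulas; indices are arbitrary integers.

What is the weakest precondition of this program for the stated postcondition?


Working backward. After the program, c <= -2 must hold.
Before buf[h + 2] := 2*c + 5: c <= -2
Before buf[0] := c + 5: c <= -2
Before c := acc + 2: acc <= -4
Before buf[0] := 2*h + p + 8: acc <= -4
Answer: WP = acc <= -4


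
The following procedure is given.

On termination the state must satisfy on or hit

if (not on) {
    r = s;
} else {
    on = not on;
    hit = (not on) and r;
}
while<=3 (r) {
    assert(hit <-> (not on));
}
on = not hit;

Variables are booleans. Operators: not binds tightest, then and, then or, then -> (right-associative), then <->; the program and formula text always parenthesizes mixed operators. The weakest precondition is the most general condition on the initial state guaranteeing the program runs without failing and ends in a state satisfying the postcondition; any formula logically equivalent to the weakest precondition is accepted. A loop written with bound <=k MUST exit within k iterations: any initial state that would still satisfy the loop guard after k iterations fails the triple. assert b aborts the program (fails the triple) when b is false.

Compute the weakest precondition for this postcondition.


Working backward. After the program, on or hit must hold.
Before on := not hit: true
Before the loop (bound <=3), unroll the exhaustion recursion (WP_0 = exit-now case; WP_j = one more guarded iteration, up to j = 3):
  WP_0: not r
  WP_1: r -> ((hit <-> (not on)) and (not r))
  WP_2: r -> ((hit <-> (not on)) and (r -> ((hit <-> (not on)) and (not r))))
  WP_3: r -> ((hit <-> (not on)) and (r -> ((hit <-> (not on)) and (r -> ((hit <-> (not on)) and (not r))))))
So before the loop: r -> ((hit <-> (not on)) and (r -> ((hit <-> (not on)) and (r -> ((hit <-> (not on)) and (not r))))))
Then branch requires s -> ((hit <-> (not on)) and (s -> ((hit <-> (not on)) and (s -> ((hit <-> (not on)) and (not s)))))); else branch requires r -> (((on and r) <-> on) and (r -> (((on and r) <-> on) and (r -> (((on and r) <-> on) and (not r)))))).
Before the if: ((not on) -> (s -> ((hit <-> (not on)) and (s -> ((hit <-> (not on)) and (s -> ((hit <-> (not on)) and (not s)))))))) and (on -> (r -> (((on and r) <-> on) and (r -> (((on and r) <-> on) and (r -> (((on and r) <-> on) and (not r))))))))
Answer: WP = ((not on) -> (s -> ((hit <-> (not on)) and (s -> ((hit <-> (not on)) and (s -> ((hit <-> (not on)) and (not s)))))))) and (on -> (r -> (((on and r) <-> on) and (r -> (((on and r) <-> on) and (r -> (((on and r) <-> on) and (not r))))))))


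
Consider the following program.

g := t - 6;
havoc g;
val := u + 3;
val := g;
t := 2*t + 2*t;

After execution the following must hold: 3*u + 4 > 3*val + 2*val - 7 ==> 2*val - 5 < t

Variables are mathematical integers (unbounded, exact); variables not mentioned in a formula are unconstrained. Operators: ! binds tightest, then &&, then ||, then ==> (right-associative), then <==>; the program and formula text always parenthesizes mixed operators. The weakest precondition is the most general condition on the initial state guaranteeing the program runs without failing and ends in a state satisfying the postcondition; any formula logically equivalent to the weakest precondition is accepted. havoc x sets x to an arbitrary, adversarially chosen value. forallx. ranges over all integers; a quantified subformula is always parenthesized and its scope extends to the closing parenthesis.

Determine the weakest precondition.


Working backward. After the program, the postcondition 3*u + 4 > 3*val + 2*val - 7 ==> 2*val - 5 < t must hold; in canonical form it is 3*u > 5*val - 11 ==> 2*val < t + 5.
Before t := 2*t + 2*t: 3*u > 5*val - 11 ==> 2*val < 4*t + 5
Before val := g: 3*u > 5*g - 11 ==> 2*g < 4*t + 5
Before val := u + 3: 3*u > 5*g - 11 ==> 2*g < 4*t + 5
Before havoc g: forall g_1. (3*u > 5*g_1 - 11 ==> 2*g_1 < 4*t + 5)
Before g := t - 6: forall g_1. (3*u > 5*g_1 - 11 ==> 2*g_1 < 4*t + 5)
Answer: WP = forall g_1. (3*u > 5*g_1 - 11 ==> 2*g_1 < 4*t + 5)


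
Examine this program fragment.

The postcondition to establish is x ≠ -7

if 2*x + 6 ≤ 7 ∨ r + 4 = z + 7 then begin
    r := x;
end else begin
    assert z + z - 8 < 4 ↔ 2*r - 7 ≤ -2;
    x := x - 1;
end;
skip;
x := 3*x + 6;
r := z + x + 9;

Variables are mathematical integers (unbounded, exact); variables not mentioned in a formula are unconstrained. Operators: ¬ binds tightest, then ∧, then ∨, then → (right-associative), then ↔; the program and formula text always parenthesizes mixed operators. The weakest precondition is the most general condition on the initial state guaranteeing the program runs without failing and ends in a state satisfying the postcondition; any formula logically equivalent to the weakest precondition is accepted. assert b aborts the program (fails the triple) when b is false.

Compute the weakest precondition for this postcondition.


Working backward. After the program, x ≠ -7 must hold.
Before r := z + x + 9: x ≠ -7
Before x := 3*x + 6: 3*x ≠ -13
Before skip: 3*x ≠ -13
Then branch requires 3*x ≠ -13; else branch requires (2*z < 12 ↔ 2*r ≤ 5) ∧ 3*x ≠ -10.
Before the if: ((2*x ≤ 1 ∨ r = z + 3) → 3*x ≠ -13) ∧ ((¬(2*x ≤ 1 ∨ r = z + 3)) → ((2*z < 12 ↔ 2*r ≤ 5) ∧ 3*x ≠ -10))
Answer: WP = ((2*x ≤ 1 ∨ r = z + 3) → 3*x ≠ -13) ∧ ((¬(2*x ≤ 1 ∨ r = z + 3)) → ((2*z < 12 ↔ 2*r ≤ 5) ∧ 3*x ≠ -10))


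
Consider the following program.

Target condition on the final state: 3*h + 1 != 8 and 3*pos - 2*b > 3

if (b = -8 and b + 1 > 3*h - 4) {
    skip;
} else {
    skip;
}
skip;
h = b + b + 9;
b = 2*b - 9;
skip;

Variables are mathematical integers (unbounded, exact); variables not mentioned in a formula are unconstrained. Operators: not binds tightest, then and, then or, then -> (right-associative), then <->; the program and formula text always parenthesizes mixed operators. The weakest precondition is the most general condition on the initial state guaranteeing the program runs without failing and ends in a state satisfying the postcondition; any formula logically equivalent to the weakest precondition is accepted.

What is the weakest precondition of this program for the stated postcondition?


Working backward. After the program, the postcondition 3*h + 1 != 8 and 3*pos - 2*b > 3 must hold; in canonical form it is 3*h != 7 and 3*pos > 2*b + 3.
Before skip: 3*h != 7 and 3*pos > 2*b + 3
Before b := 2*b - 9: 3*h != 7 and 3*pos > 4*b - 15
Before h := b + b + 9: 6*b != -20 and 3*pos > 4*b - 15
Before skip: 6*b != -20 and 3*pos > 4*b - 15
Then branch requires 6*b != -20 and 3*pos > 4*b - 15; else branch requires 6*b != -20 and 3*pos > 4*b - 15.
Before the if: ((b = -8 and b > 3*h - 5) -> (6*b != -20 and 3*pos > 4*b - 15)) and ((not (b = -8 and b > 3*h - 5)) -> (6*b != -20 and 3*pos > 4*b - 15))
Answer: WP = ((b = -8 and b > 3*h - 5) -> (6*b != -20 and 3*pos > 4*b - 15)) and ((not (b = -8 and b > 3*h - 5)) -> (6*b != -20 and 3*pos > 4*b - 15))


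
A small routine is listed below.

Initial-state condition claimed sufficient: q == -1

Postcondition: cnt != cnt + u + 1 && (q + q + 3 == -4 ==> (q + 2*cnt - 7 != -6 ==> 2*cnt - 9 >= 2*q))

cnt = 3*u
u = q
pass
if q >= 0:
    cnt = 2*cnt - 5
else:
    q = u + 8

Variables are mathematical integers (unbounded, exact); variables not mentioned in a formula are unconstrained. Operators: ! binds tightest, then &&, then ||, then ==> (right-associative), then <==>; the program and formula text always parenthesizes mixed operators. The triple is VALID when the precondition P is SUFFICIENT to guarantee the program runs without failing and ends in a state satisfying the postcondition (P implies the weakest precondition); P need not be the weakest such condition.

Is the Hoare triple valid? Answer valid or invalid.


Working backward. After the program, the postcondition cnt != cnt + u + 1 && (q + q + 3 == -4 ==> (q + 2*cnt - 7 != -6 ==> 2*cnt - 9 >= 2*q)) must hold; in canonical form it is u != -1 && (2*q == -7 ==> (2*cnt + q != 1 ==> 2*cnt >= 2*q + 9)).
Then branch requires u != -1 && (2*q == -7 ==> (4*cnt + q != 11 ==> 4*cnt >= 2*q + 19)); else branch requires u != -1 && (2*u == -23 ==> (2*cnt + u != -7 ==> 2*cnt >= 2*u + 25)).
Before the if: (q >= 0 ==> (u != -1 && (2*q == -7 ==> (4*cnt + q != 11 ==> 4*cnt >= 2*q + 19)))) && ((!(q >= 0)) ==> (u != -1 && (2*u == -23 ==> (2*cnt + u != -7 ==> 2*cnt >= 2*u + 25))))
Before skip: (q >= 0 ==> (u != -1 && (2*q == -7 ==> (4*cnt + q != 11 ==> 4*cnt >= 2*q + 19)))) && ((!(q >= 0)) ==> (u != -1 && (2*u == -23 ==> (2*cnt + u != -7 ==> 2*cnt >= 2*u + 25))))
Before u := q: (q >= 0 ==> (q != -1 && (2*q == -7 ==> (4*cnt + q != 11 ==> 4*cnt >= 2*q + 19)))) && ((!(q >= 0)) ==> (q != -1 && (2*q == -23 ==> (2*cnt + q != -7 ==> 2*cnt >= 2*q + 25))))
Before cnt := 3*u: (q >= 0 ==> (q != -1 && (2*q == -7 ==> (q + 12*u != 11 ==> 12*u >= 2*q + 19)))) && ((!(q >= 0)) ==> (q != -1 && (2*q == -23 ==> (q + 6*u != -7 ==> 6*u >= 2*q + 25))))
The weakest precondition is (q >= 0 ==> (q != -1 && (2*q == -7 ==> (q + 12*u != 11 ==> 12*u >= 2*q + 19)))) && ((!(q >= 0)) ==> (q != -1 && (2*q == -23 ==> (q + 6*u != -7 ==> 6*u >= 2*q + 25)))).
Check whether q == -1 implies it.
Countermodel: at the initial state q = -1, u = 0, the precondition holds but the weakest precondition fails.
Answer: invalid


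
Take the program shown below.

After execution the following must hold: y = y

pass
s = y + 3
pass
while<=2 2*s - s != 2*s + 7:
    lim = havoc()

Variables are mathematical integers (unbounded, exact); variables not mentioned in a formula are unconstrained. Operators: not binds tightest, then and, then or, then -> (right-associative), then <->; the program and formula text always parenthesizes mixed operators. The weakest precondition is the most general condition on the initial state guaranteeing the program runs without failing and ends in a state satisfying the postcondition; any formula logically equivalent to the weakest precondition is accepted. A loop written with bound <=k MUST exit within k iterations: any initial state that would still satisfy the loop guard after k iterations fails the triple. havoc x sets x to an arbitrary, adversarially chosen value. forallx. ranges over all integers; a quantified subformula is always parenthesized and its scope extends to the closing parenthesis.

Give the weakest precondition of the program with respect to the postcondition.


Working backward. After the program, the postcondition y = y must hold; in canonical form it is true.
Before the loop (bound <=2), unroll the exhaustion recursion (WP_0 = exit-now case; WP_j = one more guarded iteration, up to j = 2):
  WP_0: not (s != -7)
  WP_1: s != -7 -> (not (s != -7))
  WP_2: s != -7 -> (s != -7 -> (not (s != -7)))
So before the loop: s != -7 -> (s != -7 -> (not (s != -7)))
Before skip: s != -7 -> (s != -7 -> (not (s != -7)))
Before s := y + 3: y != -10 -> (y != -10 -> (not (y != -10)))
Before skip: y != -10 -> (y != -10 -> (not (y != -10)))
Answer: WP = y != -10 -> (y != -10 -> (not (y != -10)))


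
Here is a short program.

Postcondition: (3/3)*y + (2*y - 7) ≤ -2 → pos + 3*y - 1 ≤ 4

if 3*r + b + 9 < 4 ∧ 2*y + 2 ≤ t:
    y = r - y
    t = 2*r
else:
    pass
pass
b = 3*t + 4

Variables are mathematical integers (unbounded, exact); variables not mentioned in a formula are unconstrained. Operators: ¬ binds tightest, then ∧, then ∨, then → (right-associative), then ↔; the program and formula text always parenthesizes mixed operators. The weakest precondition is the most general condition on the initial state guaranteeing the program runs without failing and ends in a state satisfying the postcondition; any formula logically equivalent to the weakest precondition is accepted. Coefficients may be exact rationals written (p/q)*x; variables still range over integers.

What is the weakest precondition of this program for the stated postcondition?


Working backward. After the program, the postcondition (3/3)*y + (2*y - 7) ≤ -2 → pos + 3*y - 1 ≤ 4 must hold; in canonical form it is 3*y ≤ 5 → pos + 3*y ≤ 5.
Before b := 3*t + 4: 3*y ≤ 5 → pos + 3*y ≤ 5
Before skip: 3*y ≤ 5 → pos + 3*y ≤ 5
Then branch requires 3*r ≤ 3*y + 5 → pos + 3*r ≤ 3*y + 5; else branch requires 3*y ≤ 5 → pos + 3*y ≤ 5.
Before the if: ((b + 3*r < -5 ∧ 2*y ≤ t - 2) → (3*r ≤ 3*y + 5 → pos + 3*r ≤ 3*y + 5)) ∧ ((¬(b + 3*r < -5 ∧ 2*y ≤ t - 2)) → (3*y ≤ 5 → pos + 3*y ≤ 5))
Answer: WP = ((b + 3*r < -5 ∧ 2*y ≤ t - 2) → (3*r ≤ 3*y + 5 → pos + 3*r ≤ 3*y + 5)) ∧ ((¬(b + 3*r < -5 ∧ 2*y ≤ t - 2)) → (3*y ≤ 5 → pos + 3*y ≤ 5))
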